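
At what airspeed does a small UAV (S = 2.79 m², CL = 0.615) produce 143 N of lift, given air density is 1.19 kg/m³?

v = 11.8 m/s

L = ½ρv²S·CL ⇒ v = √(2L/(ρ·S·CL))
v = √(2 × 143 / (1.19 × 2.79 × 0.615)) = √140.1 = 11.8 m/s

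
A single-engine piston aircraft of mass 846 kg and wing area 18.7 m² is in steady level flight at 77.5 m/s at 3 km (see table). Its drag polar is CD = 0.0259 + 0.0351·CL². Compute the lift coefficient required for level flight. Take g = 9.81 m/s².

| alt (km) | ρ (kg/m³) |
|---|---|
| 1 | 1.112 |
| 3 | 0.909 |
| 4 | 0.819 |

At 3 km, from the table: ρ = 0.909 kg/m³.
Weight W = mg = 846 × 9.81 = 8299.3 N; in level flight L = W.
Dynamic pressure q = 0.5 × 0.909 × 77.5² = 2730 Pa.
Required CL = L/(qS) = 8299.3/(2730·18.7) = 0.1626.

CL = 0.163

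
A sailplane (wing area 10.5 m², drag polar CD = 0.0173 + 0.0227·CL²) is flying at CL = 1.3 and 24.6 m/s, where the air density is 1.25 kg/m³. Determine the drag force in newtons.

D = 221 N

CD = 0.0173 + 0.0227 × 1.3² = 0.05566
D = ½ρv²S·CD = ½ × 1.25 × 24.6² × 10.5 × 0.05566 = 221 N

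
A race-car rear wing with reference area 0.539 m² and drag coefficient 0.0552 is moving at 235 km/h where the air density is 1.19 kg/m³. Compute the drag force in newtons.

Convert speed: v = 235 km/h ÷ 3.6 = 65.28 m/s.
Dynamic pressure q = ½ρv² = ½ × 1.19 × 65.28² = 2535 Pa.
D = q·S·CD = 2535 × 0.539 × 0.0552 = 75.4 N

D = 75.4 N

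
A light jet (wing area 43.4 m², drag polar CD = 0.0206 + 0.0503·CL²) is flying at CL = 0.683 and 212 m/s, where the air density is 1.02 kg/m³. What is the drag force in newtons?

D = 43800 N

CD = 0.0206 + 0.0503 × 0.683² = 0.04406
D = ½ρv²S·CD = ½ × 1.02 × 212² × 43.4 × 0.04406 = 43800 N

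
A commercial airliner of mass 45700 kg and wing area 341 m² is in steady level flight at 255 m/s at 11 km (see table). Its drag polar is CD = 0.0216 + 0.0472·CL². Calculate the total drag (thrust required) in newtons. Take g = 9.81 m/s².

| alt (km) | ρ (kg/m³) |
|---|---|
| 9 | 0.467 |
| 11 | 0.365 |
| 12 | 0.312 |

D = 89800 N

At 11 km, from the table: ρ = 0.365 kg/m³.
Weight W = mg = 45700 × 9.81 = 4.4832×10^5 N; in level flight L = W.
q = ½ρv² = ½ × 0.365 × 255² = 11870 Pa.
CL = 2W/(ρv²S) = 2×4.4832×10^5/(0.365×255²×341) = 0.1108.
CD = 0.0216 + 0.0472 × 0.1108² = 0.02218.
D = q·S·CD = 11870 × 341 × 0.02218 = 89750 N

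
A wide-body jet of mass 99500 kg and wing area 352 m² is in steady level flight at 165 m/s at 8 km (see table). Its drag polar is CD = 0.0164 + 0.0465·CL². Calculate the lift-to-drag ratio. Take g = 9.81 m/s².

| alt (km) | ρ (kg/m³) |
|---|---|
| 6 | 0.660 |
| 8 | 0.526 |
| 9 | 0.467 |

L/D = 16.6

At 8 km, from the table: ρ = 0.526 kg/m³.
Weight W = mg = 99500 × 9.81 = 9.761×10^5 N; in level flight L = W.
Dynamic pressure q = 0.5 × 0.526 × 165² = 7160 Pa.
CL = 2W/(ρv²S) = 2×9.761×10^5/(0.526×165²×352) = 0.3873.
CD = 0.0164 + 0.0465 × 0.3873² = 0.02337.
L/D = CL/CD = 0.3873 / 0.02337 = 16.6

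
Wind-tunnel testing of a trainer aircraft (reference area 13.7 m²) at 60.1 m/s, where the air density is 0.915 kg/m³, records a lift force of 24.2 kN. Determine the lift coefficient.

CL = 1.07

From L = ½ρv²S·CL, rearranging gives CL = 2L/(ρv²S).
CL = 2 × 24200 / (0.915 × 60.1² × 13.7) = 1.07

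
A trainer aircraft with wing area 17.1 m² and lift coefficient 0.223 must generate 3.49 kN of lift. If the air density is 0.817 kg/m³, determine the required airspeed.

L = ½ρv²S·CL ⇒ v = √(2L/(ρ·S·CL))
v = √(2 × 3490 / (0.817 × 17.1 × 0.223)) = √2240 = 47.3 m/s

v = 47.3 m/s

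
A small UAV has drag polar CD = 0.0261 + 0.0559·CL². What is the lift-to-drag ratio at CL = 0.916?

L/D = 12.5

CD = 0.0261 + 0.0559 × 0.916² = 0.073
L/D = CL/CD = 0.916 / 0.073 = 12.5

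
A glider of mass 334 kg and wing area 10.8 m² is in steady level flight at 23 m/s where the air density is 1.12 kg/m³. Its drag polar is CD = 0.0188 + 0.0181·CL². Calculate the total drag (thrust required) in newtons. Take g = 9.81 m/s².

D = 121 N

Level flight ⇒ L = W = m·g = 334 × 9.81 = 3276.5 N.
q = ½ρv² = ½ × 1.12 × 23² = 296.2 Pa.
CL = W/(q·S) = 3276.5 / (296.2 × 10.8) = 1.024.
CD = 0.0188 + 0.0181 × 1.024² = 0.03778.
D = q·S·CD = 296.2 × 10.8 × 0.03778 = 120.9 N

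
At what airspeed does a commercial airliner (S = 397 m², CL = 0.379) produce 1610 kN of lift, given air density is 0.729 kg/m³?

L = ½ρv²S·CL ⇒ v = √(2L/(ρ·S·CL))
v = √(2 × 1.61×10^6 / (0.729 × 397 × 0.379)) = √29360 = 171 m/s

v = 171 m/s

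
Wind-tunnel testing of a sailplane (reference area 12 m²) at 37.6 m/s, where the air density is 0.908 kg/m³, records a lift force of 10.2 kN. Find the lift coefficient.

CL = 1.32

From L = ½ρv²S·CL, rearranging gives CL = 2L/(ρv²S).
CL = 2 × 10200 / (0.908 × 37.6² × 12) = 1.32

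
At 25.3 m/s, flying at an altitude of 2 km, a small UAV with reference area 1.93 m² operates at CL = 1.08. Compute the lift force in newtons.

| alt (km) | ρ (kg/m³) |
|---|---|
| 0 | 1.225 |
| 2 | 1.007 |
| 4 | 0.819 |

At 2 km, from the table: ρ = 1.007 kg/m³.
Dynamic pressure q = ½ρv² = ½ × 1.007 × 25.3² = 322.3 Pa.
L = q·S·CL = 322.3 × 1.93 × 1.08 = 672 N

L = 672 N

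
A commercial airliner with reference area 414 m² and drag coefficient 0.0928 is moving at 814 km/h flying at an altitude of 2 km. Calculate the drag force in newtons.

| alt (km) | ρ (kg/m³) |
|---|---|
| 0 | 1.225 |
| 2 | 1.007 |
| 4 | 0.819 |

D = 9.89×10^5 N

At 2 km, from the table: ρ = 1.007 kg/m³.
Convert speed: v = 814 km/h ÷ 3.6 = 226.1 m/s.
Dynamic pressure q = ½ρv² = ½ × 1.007 × 226.1² = 25740 Pa.
D = q·S·CD = 25740 × 414 × 0.0928 = 9.89×10^5 N ≈ 989 kN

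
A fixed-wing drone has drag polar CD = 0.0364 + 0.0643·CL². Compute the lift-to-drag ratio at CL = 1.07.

L/D = 9.73

CD = 0.0364 + 0.0643 × 1.07² = 0.11
L/D = CL/CD = 1.07 / 0.11 = 9.73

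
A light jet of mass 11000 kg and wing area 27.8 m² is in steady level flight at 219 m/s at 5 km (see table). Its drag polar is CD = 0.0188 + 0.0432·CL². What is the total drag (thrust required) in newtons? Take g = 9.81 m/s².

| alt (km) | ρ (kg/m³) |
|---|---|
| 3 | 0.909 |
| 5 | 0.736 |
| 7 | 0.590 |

D = 10200 N

At 5 km, from the table: ρ = 0.736 kg/m³.
Weight W = mg = 11000 × 9.81 = 1.0791×10^5 N; in level flight L = W.
Dynamic pressure q = 0.5 × 0.736 × 219² = 17650 Pa.
Required CL = L/(qS) = 1.0791×10^5/(17650·27.8) = 0.2199.
CD = 0.0188 + 0.0432 × 0.2199² = 0.02089.
D = q·S·CD = 17650 × 27.8 × 0.02089 = 10250 N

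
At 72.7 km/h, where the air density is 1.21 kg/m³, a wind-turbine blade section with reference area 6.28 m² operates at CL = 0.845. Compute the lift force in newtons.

Convert speed: v = 72.7 km/h ÷ 3.6 = 20.19 m/s.
Dynamic pressure q = ½ρv² = ½ × 1.21 × 20.19² = 246.7 Pa.
L = q·S·CL = 246.7 × 6.28 × 0.845 = 1310 N

L = 1310 N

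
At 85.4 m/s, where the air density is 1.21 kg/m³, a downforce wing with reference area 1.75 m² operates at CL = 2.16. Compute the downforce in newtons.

L = 16700 N

Dynamic pressure q = ½ρv² = ½ × 1.21 × 85.4² = 4412 Pa.
L = q·S·CL = 4412 × 1.75 × 2.16 = 16700 N ≈ 16.7 kN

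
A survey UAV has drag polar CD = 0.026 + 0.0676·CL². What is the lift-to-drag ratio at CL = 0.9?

CD = 0.026 + 0.0676 × 0.9² = 0.08076
L/D = CL/CD = 0.9 / 0.08076 = 11.1

L/D = 11.1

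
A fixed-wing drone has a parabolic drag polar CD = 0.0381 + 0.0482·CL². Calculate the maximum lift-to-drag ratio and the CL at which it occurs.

(L/D)max = 11.7, at CL = 0.889

For CD = CD0 + K·CL², (L/D)max occurs at CL* = √(CD0/K) and equals 1/(2√(K·CD0)).
(L/D)max = 1/(2√(0.0482 × 0.0381)) = 1/(2 × 0.04285) = 11.7
CL* = √(0.0381/0.0482) = 0.889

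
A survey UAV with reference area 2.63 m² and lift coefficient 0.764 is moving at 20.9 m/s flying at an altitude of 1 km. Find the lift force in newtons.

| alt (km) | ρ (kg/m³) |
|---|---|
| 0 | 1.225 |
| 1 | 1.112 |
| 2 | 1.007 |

L = 488 N

At 1 km, from the table: ρ = 1.112 kg/m³.
L = ½ρv²S·CL = ½ × 1.112 × 20.9² × 2.63 × 0.764 = 488 N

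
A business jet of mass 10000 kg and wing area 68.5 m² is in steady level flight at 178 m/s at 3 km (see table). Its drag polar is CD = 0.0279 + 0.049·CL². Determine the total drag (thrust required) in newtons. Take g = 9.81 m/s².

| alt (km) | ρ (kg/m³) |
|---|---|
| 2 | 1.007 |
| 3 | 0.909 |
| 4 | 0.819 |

D = 28000 N

At 3 km, from the table: ρ = 0.909 kg/m³.
Level flight ⇒ L = W = m·g = 10000 × 9.81 = 98100 N.
Dynamic pressure q = 0.5 × 0.909 × 178² = 14400 Pa.
CL = W/(q·S) = 98100 / (14400 × 68.5) = 0.09945.
CD = 0.0279 + 0.049 × 0.09945² = 0.02838.
D = q·S·CD = 14400 × 68.5 × 0.02838 = 28000 N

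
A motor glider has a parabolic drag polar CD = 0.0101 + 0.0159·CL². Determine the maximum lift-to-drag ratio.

For CD = CD0 + K·CL², (L/D)max occurs at CL* = √(CD0/K) and equals 1/(2√(K·CD0)).
(L/D)max = 1/(2√(0.0159 × 0.0101)) = 1/(2 × 0.01267) = 39.5

(L/D)max = 39.5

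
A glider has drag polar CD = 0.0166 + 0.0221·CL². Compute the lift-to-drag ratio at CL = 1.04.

L/D = 25.7

CD = 0.0166 + 0.0221 × 1.04² = 0.0405
L/D = CL/CD = 1.04 / 0.0405 = 25.7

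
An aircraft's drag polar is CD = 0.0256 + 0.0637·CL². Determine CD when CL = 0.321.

CD = 0.0256 + 0.0637 × 0.321² = 0.0256 + 0.006564 = 0.0322

CD = 0.0322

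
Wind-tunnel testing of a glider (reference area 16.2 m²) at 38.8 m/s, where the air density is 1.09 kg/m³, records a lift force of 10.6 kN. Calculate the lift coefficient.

CL = 0.798

From L = ½ρv²S·CL, rearranging gives CL = 2L/(ρv²S).
CL = 2 × 10600 / (1.09 × 38.8² × 16.2) = 0.798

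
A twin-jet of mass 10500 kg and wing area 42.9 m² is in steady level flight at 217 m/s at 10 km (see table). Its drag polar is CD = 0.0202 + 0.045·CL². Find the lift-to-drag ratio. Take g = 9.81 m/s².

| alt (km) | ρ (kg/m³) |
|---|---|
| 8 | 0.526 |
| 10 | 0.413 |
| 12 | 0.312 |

At 10 km, from the table: ρ = 0.413 kg/m³.
Weight W = mg = 10500 × 9.81 = 1.03×10^5 N; in level flight L = W.
q = ½ρv² = ½ × 0.413 × 217² = 9724 Pa.
CL = 2W/(ρv²S) = 2×1.03×10^5/(0.413×217²×42.9) = 0.2469.
CD = 0.0202 + 0.045 × 0.2469² = 0.02294.
L/D = CL/CD = 0.2469 / 0.02294 = 10.8

L/D = 10.8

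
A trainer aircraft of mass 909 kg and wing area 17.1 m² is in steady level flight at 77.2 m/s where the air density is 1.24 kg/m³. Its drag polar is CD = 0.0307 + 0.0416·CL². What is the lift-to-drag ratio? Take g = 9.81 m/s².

Weight W = mg = 909 × 9.81 = 8917.3 N; in level flight L = W.
q = ½ρv² = ½ × 1.24 × 77.2² = 3695 Pa.
CL = W/(q·S) = 8917.3 / (3695 × 17.1) = 0.1411.
CD = 0.0307 + 0.0416 × 0.1411² = 0.03153.
L/D = CL/CD = 0.1411 / 0.03153 = 4.48

L/D = 4.48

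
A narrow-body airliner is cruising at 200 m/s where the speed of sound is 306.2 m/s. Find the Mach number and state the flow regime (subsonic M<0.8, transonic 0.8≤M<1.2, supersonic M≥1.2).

M = v/a = 200 / 306.2 = 0.653
M = 0.653 → subsonic.

M = 0.653 (subsonic)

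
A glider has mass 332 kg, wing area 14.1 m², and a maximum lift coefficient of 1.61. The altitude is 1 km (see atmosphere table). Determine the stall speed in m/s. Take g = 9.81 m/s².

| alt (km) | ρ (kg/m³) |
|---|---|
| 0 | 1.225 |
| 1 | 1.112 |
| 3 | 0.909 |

At 1 km, from the table: ρ = 1.112 kg/m³.
Stall occurs when L = W at CL,max. W = mg = 332 × 9.81 = 3257 N.
V_stall = √(2W/(ρ·S·CL,max)) = √(2 × 3257 / (1.112 × 14.1 × 1.61))
V_stall = √258 = 16.1 m/s

V_stall = 16.1 m/s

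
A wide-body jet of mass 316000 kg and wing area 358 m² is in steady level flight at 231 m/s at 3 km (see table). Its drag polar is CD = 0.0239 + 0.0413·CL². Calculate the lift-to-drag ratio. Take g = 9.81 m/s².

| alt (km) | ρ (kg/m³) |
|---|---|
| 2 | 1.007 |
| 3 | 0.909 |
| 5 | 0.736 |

At 3 km, from the table: ρ = 0.909 kg/m³.
Level flight ⇒ L = W = m·g = 316000 × 9.81 = 3.1×10^6 N.
Dynamic pressure q = 0.5 × 0.909 × 231² = 24250 Pa.
CL = 2W/(ρv²S) = 2×3.1×10^6/(0.909×231²×358) = 0.357.
CD = 0.0239 + 0.0413 × 0.357² = 0.02916.
L/D = CL/CD = 0.357 / 0.02916 = 12.2

L/D = 12.2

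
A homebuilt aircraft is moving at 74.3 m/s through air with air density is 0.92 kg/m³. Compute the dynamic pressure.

q = 2540 Pa

q = ½ρv² = ½ × 0.92 × 74.3² = 2540 Pa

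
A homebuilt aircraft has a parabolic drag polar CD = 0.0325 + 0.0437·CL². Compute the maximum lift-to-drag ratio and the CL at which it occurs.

(L/D)max = 13.3, at CL = 0.862

For CD = CD0 + K·CL², (L/D)max occurs at CL* = √(CD0/K) and equals 1/(2√(K·CD0)).
(L/D)max = 1/(2√(0.0437 × 0.0325)) = 1/(2 × 0.03769) = 13.3
CL* = √(0.0325/0.0437) = 0.862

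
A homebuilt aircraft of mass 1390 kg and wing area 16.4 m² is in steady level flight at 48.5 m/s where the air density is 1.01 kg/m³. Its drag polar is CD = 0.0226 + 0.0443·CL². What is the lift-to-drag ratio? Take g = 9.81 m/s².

L/D = 15.8

Weight W = mg = 1390 × 9.81 = 13636 N; in level flight L = W.
q = ½ρv² = ½ × 1.01 × 48.5² = 1188 Pa.
CL = W/(q·S) = 13636 / (1188 × 16.4) = 0.6999.
CD = 0.0226 + 0.0443 × 0.6999² = 0.0443.
L/D = CL/CD = 0.6999 / 0.0443 = 15.8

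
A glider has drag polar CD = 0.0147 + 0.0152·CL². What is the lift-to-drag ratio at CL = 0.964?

L/D = 33.4

CD = 0.0147 + 0.0152 × 0.964² = 0.02883
L/D = CL/CD = 0.964 / 0.02883 = 33.4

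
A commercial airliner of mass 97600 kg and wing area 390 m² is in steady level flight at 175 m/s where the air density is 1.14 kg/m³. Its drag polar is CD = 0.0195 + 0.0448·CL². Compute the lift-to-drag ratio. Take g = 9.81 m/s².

Weight W = mg = 97600 × 9.81 = 9.5746×10^5 N; in level flight L = W.
q = ½ρv² = ½ × 1.14 × 175² = 17460 Pa.
CL = W/(q·S) = 9.5746×10^5 / (17460 × 390) = 0.1406.
CD = 0.0195 + 0.0448 × 0.1406² = 0.02039.
L/D = CL/CD = 0.1406 / 0.02039 = 6.9

L/D = 6.9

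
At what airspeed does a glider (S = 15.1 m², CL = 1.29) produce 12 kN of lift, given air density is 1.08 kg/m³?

L = ½ρv²S·CL ⇒ v = √(2L/(ρ·S·CL))
v = √(2 × 12000 / (1.08 × 15.1 × 1.29)) = √1141 = 33.8 m/s

v = 33.8 m/s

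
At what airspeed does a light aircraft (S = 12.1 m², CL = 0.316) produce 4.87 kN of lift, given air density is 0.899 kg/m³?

v = 53.2 m/s

L = ½ρv²S·CL ⇒ v = √(2L/(ρ·S·CL))
v = √(2 × 4870 / (0.899 × 12.1 × 0.316)) = √2834 = 53.2 m/s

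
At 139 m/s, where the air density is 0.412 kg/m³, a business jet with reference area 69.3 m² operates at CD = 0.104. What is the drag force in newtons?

D = ½ρv²S·CD = ½ × 0.412 × 139² × 69.3 × 0.104 = 28700 N ≈ 28.7 kN

D = 28700 N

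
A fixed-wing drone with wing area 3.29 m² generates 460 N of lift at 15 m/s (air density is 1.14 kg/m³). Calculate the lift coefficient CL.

From L = ½ρv²S·CL, rearranging gives CL = 2L/(ρv²S).
CL = 2 × 460 / (1.14 × 15² × 3.29) = 1.09

CL = 1.09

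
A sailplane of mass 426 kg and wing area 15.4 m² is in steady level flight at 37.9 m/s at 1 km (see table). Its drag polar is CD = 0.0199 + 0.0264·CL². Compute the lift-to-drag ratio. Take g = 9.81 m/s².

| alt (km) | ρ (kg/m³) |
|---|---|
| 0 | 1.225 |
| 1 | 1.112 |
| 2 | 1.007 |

At 1 km, from the table: ρ = 1.112 kg/m³.
In steady level flight, lift balances weight: W = mg = 426 × 9.81 = 4179.1 N.
Dynamic pressure q = 0.5 × 1.112 × 37.9² = 798.6 Pa.
CL = 2W/(ρv²S) = 2×4179.1/(1.112×37.9²×15.4) = 0.3398.
CD = 0.0199 + 0.0264 × 0.3398² = 0.02295.
L/D = CL/CD = 0.3398 / 0.02295 = 14.8

L/D = 14.8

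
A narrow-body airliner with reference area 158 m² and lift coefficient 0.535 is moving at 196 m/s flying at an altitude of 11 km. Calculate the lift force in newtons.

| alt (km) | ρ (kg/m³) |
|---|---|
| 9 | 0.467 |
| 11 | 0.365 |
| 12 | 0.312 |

At 11 km, from the table: ρ = 0.365 kg/m³.
Dynamic pressure q = ½ρv² = ½ × 0.365 × 196² = 7011 Pa.
L = q·S·CL = 7011 × 158 × 0.535 = 5.93×10^5 N ≈ 593 kN

L = 5.93×10^5 N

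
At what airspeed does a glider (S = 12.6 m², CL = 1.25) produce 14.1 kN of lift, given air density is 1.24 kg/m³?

v = 38 m/s

L = ½ρv²S·CL ⇒ v = √(2L/(ρ·S·CL))
v = √(2 × 14100 / (1.24 × 12.6 × 1.25)) = √1444 = 38 m/s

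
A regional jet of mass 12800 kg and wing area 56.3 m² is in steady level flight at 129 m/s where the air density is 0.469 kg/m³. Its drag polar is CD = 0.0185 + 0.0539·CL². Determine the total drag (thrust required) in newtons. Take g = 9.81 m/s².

D = 7930 N

In steady level flight, lift balances weight: W = mg = 12800 × 9.81 = 1.2557×10^5 N.
Dynamic pressure q = 0.5 × 0.469 × 129² = 3902 Pa.
CL = W/(q·S) = 1.2557×10^5 / (3902 × 56.3) = 0.5715.
CD = 0.0185 + 0.0539 × 0.5715² = 0.03611.
D = q·S·CD = 3902 × 56.3 × 0.03611 = 7933 N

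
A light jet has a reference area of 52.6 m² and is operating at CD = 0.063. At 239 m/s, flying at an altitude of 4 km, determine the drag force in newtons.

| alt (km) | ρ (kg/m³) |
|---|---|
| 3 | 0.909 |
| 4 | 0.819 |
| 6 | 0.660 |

At 4 km, from the table: ρ = 0.819 kg/m³.
Dynamic pressure q = ½ρv² = ½ × 0.819 × 239² = 23390 Pa.
D = q·S·CD = 23390 × 52.6 × 0.063 = 77500 N ≈ 77.5 kN

D = 77500 N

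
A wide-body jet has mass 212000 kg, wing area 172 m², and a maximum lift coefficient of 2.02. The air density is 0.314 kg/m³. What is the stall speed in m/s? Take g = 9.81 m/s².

Stall occurs when L = W at CL,max. W = mg = 212000 × 9.81 = 2.08×10^6 N.
From L = ½ρV²S·CL,max = W: V_stall = √(2W/(ρSCL,max)) = √(2·2.08×10^6/(0.314·172·2.02))
V_stall = √38130 = 195 m/s

V_stall = 195 m/s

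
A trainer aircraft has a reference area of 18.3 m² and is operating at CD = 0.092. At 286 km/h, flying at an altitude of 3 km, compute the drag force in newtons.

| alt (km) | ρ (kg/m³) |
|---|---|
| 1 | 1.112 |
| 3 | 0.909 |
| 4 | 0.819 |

At 3 km, from the table: ρ = 0.909 kg/m³.
Convert speed: v = 286 km/h ÷ 3.6 = 79.44 m/s.
Dynamic pressure q = ½ρv² = ½ × 0.909 × 79.44² = 2869 Pa.
D = q·S·CD = 2869 × 18.3 × 0.092 = 4830 N

D = 4830 N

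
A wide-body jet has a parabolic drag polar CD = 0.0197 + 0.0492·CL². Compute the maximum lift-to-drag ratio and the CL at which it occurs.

(L/D)max = 16.1, at CL = 0.633

For CD = CD0 + K·CL², (L/D)max occurs at CL* = √(CD0/K) and equals 1/(2√(K·CD0)).
(L/D)max = 1/(2√(0.0492 × 0.0197)) = 1/(2 × 0.03113) = 16.1
CL* = √(0.0197/0.0492) = 0.633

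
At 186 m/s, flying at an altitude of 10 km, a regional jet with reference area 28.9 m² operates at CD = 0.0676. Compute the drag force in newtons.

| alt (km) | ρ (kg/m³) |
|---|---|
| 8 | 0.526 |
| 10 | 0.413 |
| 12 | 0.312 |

At 10 km, from the table: ρ = 0.413 kg/m³.
D = ½ρv²S·CD = ½ × 0.413 × 186² × 28.9 × 0.0676 = 14000 N ≈ 14 kN

D = 14000 N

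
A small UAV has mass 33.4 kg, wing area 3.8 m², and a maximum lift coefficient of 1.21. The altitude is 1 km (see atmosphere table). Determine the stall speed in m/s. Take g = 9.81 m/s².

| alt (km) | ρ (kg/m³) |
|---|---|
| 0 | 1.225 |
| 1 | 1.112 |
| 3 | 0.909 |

At 1 km, from the table: ρ = 1.112 kg/m³.
Weight W = mg = 33.4 × 9.81 = 327.7 N.
From L = ½ρV²S·CL,max = W: V_stall = √(2W/(ρSCL,max)) = √(2·327.7/(1.112·3.8·1.21))
V_stall = √128.2 = 11.3 m/s

V_stall = 11.3 m/s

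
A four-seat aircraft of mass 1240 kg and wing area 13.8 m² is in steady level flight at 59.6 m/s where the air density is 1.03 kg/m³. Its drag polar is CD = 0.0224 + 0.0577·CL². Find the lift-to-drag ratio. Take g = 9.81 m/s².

L/D = 13.5

In steady level flight, lift balances weight: W = mg = 1240 × 9.81 = 12164 N.
q = ½ρv² = ½ × 1.03 × 59.6² = 1829 Pa.
CL = W/(q·S) = 12164 / (1829 × 13.8) = 0.4818.
CD = 0.0224 + 0.0577 × 0.4818² = 0.0358.
L/D = CL/CD = 0.4818 / 0.0358 = 13.5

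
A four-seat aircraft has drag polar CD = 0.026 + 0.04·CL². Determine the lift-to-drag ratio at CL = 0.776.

L/D = 15.5

CD = 0.026 + 0.04 × 0.776² = 0.05009
L/D = CL/CD = 0.776 / 0.05009 = 15.5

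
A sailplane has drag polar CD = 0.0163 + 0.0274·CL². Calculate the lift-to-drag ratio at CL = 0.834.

L/D = 23.6

CD = 0.0163 + 0.0274 × 0.834² = 0.03536
L/D = CL/CD = 0.834 / 0.03536 = 23.6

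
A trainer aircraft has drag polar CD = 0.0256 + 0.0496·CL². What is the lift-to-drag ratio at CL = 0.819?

CD = 0.0256 + 0.0496 × 0.819² = 0.05887
L/D = CL/CD = 0.819 / 0.05887 = 13.9

L/D = 13.9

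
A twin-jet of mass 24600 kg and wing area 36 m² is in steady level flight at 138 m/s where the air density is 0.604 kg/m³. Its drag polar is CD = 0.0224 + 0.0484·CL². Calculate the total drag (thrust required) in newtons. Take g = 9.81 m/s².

Weight W = mg = 24600 × 9.81 = 2.4133×10^5 N; in level flight L = W.
q = ½ρv² = ½ × 0.604 × 138² = 5751 Pa.
Required CL = L/(qS) = 2.4133×10^5/(5751·36) = 1.166.
CD = 0.0224 + 0.0484 × 1.166² = 0.08815.
D = q·S·CD = 5751 × 36 × 0.08815 = 18250 N

D = 18300 N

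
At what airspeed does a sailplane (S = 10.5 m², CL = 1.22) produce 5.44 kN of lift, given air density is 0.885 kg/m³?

v = 31 m/s

L = ½ρv²S·CL ⇒ v = √(2L/(ρ·S·CL))
v = √(2 × 5440 / (0.885 × 10.5 × 1.22)) = √959.7 = 31 m/s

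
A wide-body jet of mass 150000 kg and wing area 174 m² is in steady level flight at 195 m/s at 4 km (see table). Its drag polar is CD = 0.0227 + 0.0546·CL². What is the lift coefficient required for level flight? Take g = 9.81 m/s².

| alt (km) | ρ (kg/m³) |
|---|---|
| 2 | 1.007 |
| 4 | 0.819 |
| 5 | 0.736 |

CL = 0.543

At 4 km, from the table: ρ = 0.819 kg/m³.
Level flight ⇒ L = W = m·g = 150000 × 9.81 = 1.4715×10^6 N.
Dynamic pressure q = 0.5 × 0.819 × 195² = 15570 Pa.
Required CL = L/(qS) = 1.4715×10^6/(15570·174) = 0.5431.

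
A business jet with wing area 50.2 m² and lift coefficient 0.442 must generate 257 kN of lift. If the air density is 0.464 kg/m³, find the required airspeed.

L = ½ρv²S·CL ⇒ v = √(2L/(ρ·S·CL))
v = √(2 × 2.57×10^5 / (0.464 × 50.2 × 0.442)) = √49930 = 223 m/s

v = 223 m/s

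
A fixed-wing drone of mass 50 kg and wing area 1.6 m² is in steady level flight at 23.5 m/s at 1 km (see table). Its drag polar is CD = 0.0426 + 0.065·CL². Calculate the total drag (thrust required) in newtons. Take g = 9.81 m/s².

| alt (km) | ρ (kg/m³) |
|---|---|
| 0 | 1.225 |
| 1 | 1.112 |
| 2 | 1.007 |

D = 52.8 N

At 1 km, from the table: ρ = 1.112 kg/m³.
In steady level flight, lift balances weight: W = mg = 50 × 9.81 = 490.5 N.
Dynamic pressure q = 0.5 × 1.112 × 23.5² = 307.1 Pa.
Required CL = L/(qS) = 490.5/(307.1·1.6) = 0.9984.
CD = 0.0426 + 0.065 × 0.9984² = 0.1074.
D = q·S·CD = 307.1 × 1.6 × 0.1074 = 52.76 N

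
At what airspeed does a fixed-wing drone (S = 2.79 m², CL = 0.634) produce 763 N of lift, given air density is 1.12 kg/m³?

v = 27.8 m/s

L = ½ρv²S·CL ⇒ v = √(2L/(ρ·S·CL))
v = √(2 × 763 / (1.12 × 2.79 × 0.634)) = √770.3 = 27.8 m/s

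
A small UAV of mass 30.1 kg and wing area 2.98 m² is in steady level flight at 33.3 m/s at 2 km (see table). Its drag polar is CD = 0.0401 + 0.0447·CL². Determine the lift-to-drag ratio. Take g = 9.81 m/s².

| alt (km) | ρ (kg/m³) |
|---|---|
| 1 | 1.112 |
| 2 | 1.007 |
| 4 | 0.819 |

At 2 km, from the table: ρ = 1.007 kg/m³.
In steady level flight, lift balances weight: W = mg = 30.1 × 9.81 = 295.28 N.
Dynamic pressure q = 0.5 × 1.007 × 33.3² = 558.3 Pa.
Required CL = L/(qS) = 295.28/(558.3·2.98) = 0.1775.
CD = 0.0401 + 0.0447 × 0.1775² = 0.04151.
L/D = CL/CD = 0.1775 / 0.04151 = 4.28

L/D = 4.28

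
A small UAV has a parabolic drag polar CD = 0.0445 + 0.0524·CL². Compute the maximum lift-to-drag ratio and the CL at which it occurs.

(L/D)max = 10.4, at CL = 0.922

For CD = CD0 + K·CL², (L/D)max occurs at CL* = √(CD0/K) and equals 1/(2√(K·CD0)).
(L/D)max = 1/(2√(0.0524 × 0.0445)) = 1/(2 × 0.04829) = 10.4
CL* = √(0.0445/0.0524) = 0.922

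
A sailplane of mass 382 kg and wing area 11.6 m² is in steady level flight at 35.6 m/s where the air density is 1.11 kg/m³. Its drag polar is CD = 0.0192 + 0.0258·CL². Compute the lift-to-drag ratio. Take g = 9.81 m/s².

L/D = 18.6

Level flight ⇒ L = W = m·g = 382 × 9.81 = 3747.4 N.
Dynamic pressure q = 0.5 × 1.11 × 35.6² = 703.4 Pa.
CL = W/(q·S) = 3747.4 / (703.4 × 11.6) = 0.4593.
CD = 0.0192 + 0.0258 × 0.4593² = 0.02464.
L/D = CL/CD = 0.4593 / 0.02464 = 18.6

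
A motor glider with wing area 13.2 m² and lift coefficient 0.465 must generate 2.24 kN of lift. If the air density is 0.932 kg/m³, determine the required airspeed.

v = 28 m/s

L = ½ρv²S·CL ⇒ v = √(2L/(ρ·S·CL))
v = √(2 × 2240 / (0.932 × 13.2 × 0.465)) = √783.1 = 28 m/s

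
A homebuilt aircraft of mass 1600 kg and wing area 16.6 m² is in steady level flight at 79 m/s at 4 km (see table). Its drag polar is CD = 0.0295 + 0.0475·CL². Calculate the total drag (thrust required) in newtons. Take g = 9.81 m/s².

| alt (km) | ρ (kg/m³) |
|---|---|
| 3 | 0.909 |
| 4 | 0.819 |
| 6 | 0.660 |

D = 1530 N

At 4 km, from the table: ρ = 0.819 kg/m³.
In steady level flight, lift balances weight: W = mg = 1600 × 9.81 = 15696 N.
q = ½ρv² = ½ × 0.819 × 79² = 2556 Pa.
Required CL = L/(qS) = 15696/(2556·16.6) = 0.37.
CD = 0.0295 + 0.0475 × 0.37² = 0.036.
D = q·S·CD = 2556 × 16.6 × 0.036 = 1527 N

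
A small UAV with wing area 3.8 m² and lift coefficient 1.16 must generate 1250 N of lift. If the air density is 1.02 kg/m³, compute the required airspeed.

v = 23.6 m/s

L = ½ρv²S·CL ⇒ v = √(2L/(ρ·S·CL))
v = √(2 × 1250 / (1.02 × 3.8 × 1.16)) = √556 = 23.6 m/s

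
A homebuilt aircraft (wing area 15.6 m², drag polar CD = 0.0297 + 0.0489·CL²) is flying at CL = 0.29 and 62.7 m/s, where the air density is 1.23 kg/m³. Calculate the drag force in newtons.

D = 1280 N

CD = 0.0297 + 0.0489 × 0.29² = 0.03381
D = ½ρv²S·CD = ½ × 1.23 × 62.7² × 15.6 × 0.03381 = 1280 N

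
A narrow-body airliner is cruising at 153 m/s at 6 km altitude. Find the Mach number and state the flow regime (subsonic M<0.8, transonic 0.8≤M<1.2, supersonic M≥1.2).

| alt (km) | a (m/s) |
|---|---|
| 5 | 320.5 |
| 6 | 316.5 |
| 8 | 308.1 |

M = 0.483 (subsonic)

At 6 km, from the table: a = 316.5 m/s.
M = v/a = 153 / 316.5 = 0.483
M = 0.483 → subsonic.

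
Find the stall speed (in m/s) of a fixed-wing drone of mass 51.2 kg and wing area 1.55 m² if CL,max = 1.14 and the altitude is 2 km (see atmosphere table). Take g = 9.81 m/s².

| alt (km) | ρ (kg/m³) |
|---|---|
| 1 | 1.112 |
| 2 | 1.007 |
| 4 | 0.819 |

V_stall = 23.8 m/s

At 2 km, from the table: ρ = 1.007 kg/m³.
Stall occurs when L = W at CL,max. W = mg = 51.2 × 9.81 = 502.3 N.
V_stall = √(2W/(ρ·S·CL,max)) = √(2 × 502.3 / (1.007 × 1.55 × 1.14))
V_stall = √564.6 = 23.8 m/s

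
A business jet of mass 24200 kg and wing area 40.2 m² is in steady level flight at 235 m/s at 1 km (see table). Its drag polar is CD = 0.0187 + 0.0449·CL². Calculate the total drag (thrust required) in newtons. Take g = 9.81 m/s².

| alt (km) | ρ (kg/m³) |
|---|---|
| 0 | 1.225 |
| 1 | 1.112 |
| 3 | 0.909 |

At 1 km, from the table: ρ = 1.112 kg/m³.
Weight W = mg = 24200 × 9.81 = 2.374×10^5 N; in level flight L = W.
q = ½ρv² = ½ × 1.112 × 235² = 30710 Pa.
CL = W/(q·S) = 2.374×10^5 / (30710 × 40.2) = 0.1923.
CD = 0.0187 + 0.0449 × 0.1923² = 0.02036.
D = q·S·CD = 30710 × 40.2 × 0.02036 = 25130 N

D = 25100 N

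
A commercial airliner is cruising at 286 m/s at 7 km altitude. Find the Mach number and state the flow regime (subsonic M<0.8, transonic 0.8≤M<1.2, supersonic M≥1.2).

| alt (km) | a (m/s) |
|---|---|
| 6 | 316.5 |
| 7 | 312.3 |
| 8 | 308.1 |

At 7 km, from the table: a = 312.3 m/s.
M = v/a = 286 / 312.3 = 0.916
M = 0.916 → transonic.

M = 0.916 (transonic)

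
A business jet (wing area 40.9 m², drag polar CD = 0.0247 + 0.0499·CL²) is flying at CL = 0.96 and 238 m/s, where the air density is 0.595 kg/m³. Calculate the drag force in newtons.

CD = 0.0247 + 0.0499 × 0.96² = 0.07069
D = ½ρv²S·CD = ½ × 0.595 × 238² × 40.9 × 0.07069 = 48700 N

D = 48700 N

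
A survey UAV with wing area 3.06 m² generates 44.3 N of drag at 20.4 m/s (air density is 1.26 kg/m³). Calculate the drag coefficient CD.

From D = ½ρv²S·CD, rearranging gives CD = 2D/(ρv²S).
CD = 2 × 44.3 / (1.26 × 20.4² × 3.06) = 0.0552

CD = 0.0552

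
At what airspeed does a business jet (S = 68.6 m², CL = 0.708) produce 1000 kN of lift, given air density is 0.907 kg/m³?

L = ½ρv²S·CL ⇒ v = √(2L/(ρ·S·CL))
v = √(2 × 1×10^6 / (0.907 × 68.6 × 0.708)) = √45400 = 213 m/s

v = 213 m/s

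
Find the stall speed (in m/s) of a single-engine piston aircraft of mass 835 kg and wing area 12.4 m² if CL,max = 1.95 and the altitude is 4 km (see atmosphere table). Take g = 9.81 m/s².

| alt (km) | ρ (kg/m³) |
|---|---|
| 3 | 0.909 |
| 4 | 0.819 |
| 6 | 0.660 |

At 4 km, from the table: ρ = 0.819 kg/m³.
Stall occurs when L = W at CL,max. W = mg = 835 × 9.81 = 8191 N.
V_stall = √(2W/(ρ·S·CL,max)) = √(2 × 8191 / (0.819 × 12.4 × 1.95))
V_stall = √827.3 = 28.8 m/s

V_stall = 28.8 m/s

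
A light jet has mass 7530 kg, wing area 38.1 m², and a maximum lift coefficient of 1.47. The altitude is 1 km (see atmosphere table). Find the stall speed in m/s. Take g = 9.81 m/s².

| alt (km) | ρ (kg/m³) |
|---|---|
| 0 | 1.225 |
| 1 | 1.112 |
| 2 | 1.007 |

At 1 km, from the table: ρ = 1.112 kg/m³.
Weight W = mg = 7530 × 9.81 = 73870 N.
V_stall = √(2W/(ρ·S·CL,max)) = √(2 × 73870 / (1.112 × 38.1 × 1.47))
V_stall = √2372 = 48.7 m/s

V_stall = 48.7 m/s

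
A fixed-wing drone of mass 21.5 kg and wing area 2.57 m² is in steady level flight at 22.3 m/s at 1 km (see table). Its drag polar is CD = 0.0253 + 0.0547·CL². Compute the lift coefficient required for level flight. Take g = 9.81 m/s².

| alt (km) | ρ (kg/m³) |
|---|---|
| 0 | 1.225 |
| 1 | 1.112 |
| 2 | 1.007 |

CL = 0.297

At 1 km, from the table: ρ = 1.112 kg/m³.
Level flight ⇒ L = W = m·g = 21.5 × 9.81 = 210.92 N.
q = ½ρv² = ½ × 1.112 × 22.3² = 276.5 Pa.
CL = 2W/(ρv²S) = 2×210.92/(1.112×22.3²×2.57) = 0.2968.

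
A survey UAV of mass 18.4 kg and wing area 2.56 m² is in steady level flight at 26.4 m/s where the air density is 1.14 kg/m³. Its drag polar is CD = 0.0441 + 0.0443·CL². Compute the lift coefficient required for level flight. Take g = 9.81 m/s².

Weight W = mg = 18.4 × 9.81 = 180.5 N; in level flight L = W.
Dynamic pressure q = 0.5 × 1.14 × 26.4² = 397.3 Pa.
CL = W/(q·S) = 180.5 / (397.3 × 2.56) = 0.1775.

CL = 0.177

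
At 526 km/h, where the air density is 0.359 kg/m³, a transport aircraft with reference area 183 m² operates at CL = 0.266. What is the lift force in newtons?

L = 1.87×10^5 N

Convert speed: v = 526 km/h ÷ 3.6 = 146.1 m/s.
L = ½ρv²S·CL = ½ × 0.359 × 146.1² × 183 × 0.266 = 1.87×10^5 N ≈ 187 kN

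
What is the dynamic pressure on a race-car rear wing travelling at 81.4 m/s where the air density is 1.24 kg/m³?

q = ½ρv² = ½ × 1.24 × 81.4² = 4110 Pa

q = 4110 Pa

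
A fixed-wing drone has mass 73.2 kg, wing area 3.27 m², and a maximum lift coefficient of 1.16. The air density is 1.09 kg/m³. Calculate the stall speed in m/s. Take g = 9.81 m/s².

Weight W = mg = 73.2 × 9.81 = 718.1 N.
From L = ½ρV²S·CL,max = W: V_stall = √(2W/(ρSCL,max)) = √(2·718.1/(1.09·3.27·1.16))
V_stall = √347.4 = 18.6 m/s

V_stall = 18.6 m/s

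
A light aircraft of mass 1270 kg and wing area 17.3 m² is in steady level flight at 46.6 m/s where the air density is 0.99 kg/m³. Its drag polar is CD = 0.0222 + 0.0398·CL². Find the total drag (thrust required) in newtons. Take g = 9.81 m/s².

Weight W = mg = 1270 × 9.81 = 12459 N; in level flight L = W.
Dynamic pressure q = 0.5 × 0.99 × 46.6² = 1075 Pa.
Required CL = L/(qS) = 12459/(1075·17.3) = 0.67.
CD = 0.0222 + 0.0398 × 0.67² = 0.04006.
D = q·S·CD = 1075 × 17.3 × 0.04006 = 745 N

D = 745 N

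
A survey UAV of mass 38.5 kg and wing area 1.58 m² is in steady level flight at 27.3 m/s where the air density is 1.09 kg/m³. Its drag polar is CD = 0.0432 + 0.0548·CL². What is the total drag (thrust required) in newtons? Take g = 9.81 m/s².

Weight W = mg = 38.5 × 9.81 = 377.69 N; in level flight L = W.
q = ½ρv² = ½ × 1.09 × 27.3² = 406.2 Pa.
Required CL = L/(qS) = 377.69/(406.2·1.58) = 0.5885.
CD = 0.0432 + 0.0548 × 0.5885² = 0.06218.
D = q·S·CD = 406.2 × 1.58 × 0.06218 = 39.9 N

D = 39.9 N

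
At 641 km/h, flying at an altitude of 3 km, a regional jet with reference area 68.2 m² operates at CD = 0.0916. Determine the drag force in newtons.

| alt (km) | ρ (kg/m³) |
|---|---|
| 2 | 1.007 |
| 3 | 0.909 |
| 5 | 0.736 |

At 3 km, from the table: ρ = 0.909 kg/m³.
Convert speed: v = 641 km/h ÷ 3.6 = 178.1 m/s.
D = ½ρv²S·CD = ½ × 0.909 × 178.1² × 68.2 × 0.0916 = 90000 N ≈ 90 kN

D = 90000 N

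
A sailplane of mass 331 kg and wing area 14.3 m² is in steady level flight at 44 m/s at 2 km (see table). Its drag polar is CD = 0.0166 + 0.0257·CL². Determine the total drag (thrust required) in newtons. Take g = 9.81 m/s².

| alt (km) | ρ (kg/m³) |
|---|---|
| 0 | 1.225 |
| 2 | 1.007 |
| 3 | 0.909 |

At 2 km, from the table: ρ = 1.007 kg/m³.
Level flight ⇒ L = W = m·g = 331 × 9.81 = 3247.1 N.
q = ½ρv² = ½ × 1.007 × 44² = 974.8 Pa.
CL = W/(q·S) = 3247.1 / (974.8 × 14.3) = 0.2329.
CD = 0.0166 + 0.0257 × 0.2329² = 0.01799.
D = q·S·CD = 974.8 × 14.3 × 0.01799 = 250.8 N

D = 251 N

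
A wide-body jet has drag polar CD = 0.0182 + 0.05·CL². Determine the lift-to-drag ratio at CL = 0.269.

L/D = 12.3

CD = 0.0182 + 0.05 × 0.269² = 0.02182
L/D = CL/CD = 0.269 / 0.02182 = 12.3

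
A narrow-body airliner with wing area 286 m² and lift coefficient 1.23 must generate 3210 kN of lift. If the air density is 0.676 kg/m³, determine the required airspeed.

L = ½ρv²S·CL ⇒ v = √(2L/(ρ·S·CL))
v = √(2 × 3.21×10^6 / (0.676 × 286 × 1.23)) = √27000 = 164 m/s

v = 164 m/s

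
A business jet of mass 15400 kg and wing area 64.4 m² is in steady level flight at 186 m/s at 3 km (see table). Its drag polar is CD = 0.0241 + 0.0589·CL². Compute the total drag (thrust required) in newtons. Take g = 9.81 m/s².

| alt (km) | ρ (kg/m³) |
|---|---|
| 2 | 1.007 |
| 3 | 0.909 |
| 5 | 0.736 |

At 3 km, from the table: ρ = 0.909 kg/m³.
Level flight ⇒ L = W = m·g = 15400 × 9.81 = 1.5107×10^5 N.
q = ½ρv² = ½ × 0.909 × 186² = 15720 Pa.
Required CL = L/(qS) = 1.5107×10^5/(15720·64.4) = 0.1492.
CD = 0.0241 + 0.0589 × 0.1492² = 0.02541.
D = q·S·CD = 15720 × 64.4 × 0.02541 = 25730 N

D = 25700 N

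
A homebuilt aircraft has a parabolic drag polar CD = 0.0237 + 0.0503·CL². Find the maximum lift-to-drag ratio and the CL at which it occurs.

(L/D)max = 14.5, at CL = 0.686

For CD = CD0 + K·CL², (L/D)max occurs at CL* = √(CD0/K) and equals 1/(2√(K·CD0)).
(L/D)max = 1/(2√(0.0503 × 0.0237)) = 1/(2 × 0.03453) = 14.5
CL* = √(0.0237/0.0503) = 0.686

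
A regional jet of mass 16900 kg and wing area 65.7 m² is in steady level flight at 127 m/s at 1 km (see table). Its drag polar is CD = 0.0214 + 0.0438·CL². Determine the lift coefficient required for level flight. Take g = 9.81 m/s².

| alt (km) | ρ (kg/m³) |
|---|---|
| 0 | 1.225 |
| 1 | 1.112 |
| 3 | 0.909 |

At 1 km, from the table: ρ = 1.112 kg/m³.
In steady level flight, lift balances weight: W = mg = 16900 × 9.81 = 1.6579×10^5 N.
Dynamic pressure q = 0.5 × 1.112 × 127² = 8968 Pa.
CL = W/(q·S) = 1.6579×10^5 / (8968 × 65.7) = 0.2814.

CL = 0.281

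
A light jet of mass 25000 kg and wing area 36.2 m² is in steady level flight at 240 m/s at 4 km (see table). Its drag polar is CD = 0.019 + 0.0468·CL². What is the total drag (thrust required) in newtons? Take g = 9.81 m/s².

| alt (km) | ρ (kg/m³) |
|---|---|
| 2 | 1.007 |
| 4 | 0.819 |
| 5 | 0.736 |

At 4 km, from the table: ρ = 0.819 kg/m³.
Level flight ⇒ L = W = m·g = 25000 × 9.81 = 2.4525×10^5 N.
q = ½ρv² = ½ × 0.819 × 240² = 23590 Pa.
Required CL = L/(qS) = 2.4525×10^5/(23590·36.2) = 0.2872.
CD = 0.019 + 0.0468 × 0.2872² = 0.02286.
D = q·S·CD = 23590 × 36.2 × 0.02286 = 19520 N

D = 19500 N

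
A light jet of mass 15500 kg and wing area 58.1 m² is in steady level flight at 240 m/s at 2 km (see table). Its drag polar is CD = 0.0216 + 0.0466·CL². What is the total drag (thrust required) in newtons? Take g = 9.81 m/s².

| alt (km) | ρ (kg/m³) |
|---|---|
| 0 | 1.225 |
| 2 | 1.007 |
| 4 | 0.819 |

D = 37000 N

At 2 km, from the table: ρ = 1.007 kg/m³.
Level flight ⇒ L = W = m·g = 15500 × 9.81 = 1.5206×10^5 N.
Dynamic pressure q = 0.5 × 1.007 × 240² = 29000 Pa.
Required CL = L/(qS) = 1.5206×10^5/(29000·58.1) = 0.09024.
CD = 0.0216 + 0.0466 × 0.09024² = 0.02198.
D = q·S·CD = 29000 × 58.1 × 0.02198 = 37040 N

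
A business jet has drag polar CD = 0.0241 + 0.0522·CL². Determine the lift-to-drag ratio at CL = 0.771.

L/D = 14

CD = 0.0241 + 0.0522 × 0.771² = 0.05513
L/D = CL/CD = 0.771 / 0.05513 = 14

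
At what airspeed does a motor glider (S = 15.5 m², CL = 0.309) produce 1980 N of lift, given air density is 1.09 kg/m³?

v = 27.5 m/s

L = ½ρv²S·CL ⇒ v = √(2L/(ρ·S·CL))
v = √(2 × 1980 / (1.09 × 15.5 × 0.309)) = √758.5 = 27.5 m/s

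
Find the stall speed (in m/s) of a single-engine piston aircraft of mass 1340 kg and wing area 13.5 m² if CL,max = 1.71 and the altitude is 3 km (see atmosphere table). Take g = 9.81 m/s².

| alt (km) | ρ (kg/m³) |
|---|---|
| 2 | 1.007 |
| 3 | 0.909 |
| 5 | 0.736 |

V_stall = 35.4 m/s

At 3 km, from the table: ρ = 0.909 kg/m³.
Weight W = mg = 1340 × 9.81 = 13150 N.
V_stall = √(2W/(ρ·S·CL,max)) = √(2 × 13150 / (0.909 × 13.5 × 1.71))
V_stall = √1253 = 35.4 m/s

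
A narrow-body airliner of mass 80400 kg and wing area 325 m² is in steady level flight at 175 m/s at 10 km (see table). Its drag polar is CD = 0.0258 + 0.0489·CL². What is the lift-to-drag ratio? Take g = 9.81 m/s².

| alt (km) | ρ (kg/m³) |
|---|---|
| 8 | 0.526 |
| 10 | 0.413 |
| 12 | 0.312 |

At 10 km, from the table: ρ = 0.413 kg/m³.
Level flight ⇒ L = W = m·g = 80400 × 9.81 = 7.8872×10^5 N.
q = ½ρv² = ½ × 0.413 × 175² = 6324 Pa.
CL = W/(q·S) = 7.8872×10^5 / (6324 × 325) = 0.3837.
CD = 0.0258 + 0.0489 × 0.3837² = 0.033.
L/D = CL/CD = 0.3837 / 0.033 = 11.6

L/D = 11.6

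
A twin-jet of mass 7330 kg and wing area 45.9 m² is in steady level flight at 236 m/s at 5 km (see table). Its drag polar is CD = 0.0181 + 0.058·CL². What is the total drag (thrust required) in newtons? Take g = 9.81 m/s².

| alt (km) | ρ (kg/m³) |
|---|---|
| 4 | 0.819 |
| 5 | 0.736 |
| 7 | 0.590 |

D = 17300 N

At 5 km, from the table: ρ = 0.736 kg/m³.
Weight W = mg = 7330 × 9.81 = 71907 N; in level flight L = W.
Dynamic pressure q = 0.5 × 0.736 × 236² = 20500 Pa.
Required CL = L/(qS) = 71907/(20500·45.9) = 0.07643.
CD = 0.0181 + 0.058 × 0.07643² = 0.01844.
D = q·S·CD = 20500 × 45.9 × 0.01844 = 17350 N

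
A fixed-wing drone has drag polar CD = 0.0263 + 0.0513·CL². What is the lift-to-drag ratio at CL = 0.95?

L/D = 13.1

CD = 0.0263 + 0.0513 × 0.95² = 0.0726
L/D = CL/CD = 0.95 / 0.0726 = 13.1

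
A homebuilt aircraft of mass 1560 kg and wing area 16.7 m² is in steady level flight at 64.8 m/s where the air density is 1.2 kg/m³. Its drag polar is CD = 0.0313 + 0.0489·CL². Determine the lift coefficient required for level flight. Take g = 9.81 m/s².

In steady level flight, lift balances weight: W = mg = 1560 × 9.81 = 15304 N.
q = ½ρv² = ½ × 1.2 × 64.8² = 2519 Pa.
Required CL = L/(qS) = 15304/(2519·16.7) = 0.3637.

CL = 0.364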